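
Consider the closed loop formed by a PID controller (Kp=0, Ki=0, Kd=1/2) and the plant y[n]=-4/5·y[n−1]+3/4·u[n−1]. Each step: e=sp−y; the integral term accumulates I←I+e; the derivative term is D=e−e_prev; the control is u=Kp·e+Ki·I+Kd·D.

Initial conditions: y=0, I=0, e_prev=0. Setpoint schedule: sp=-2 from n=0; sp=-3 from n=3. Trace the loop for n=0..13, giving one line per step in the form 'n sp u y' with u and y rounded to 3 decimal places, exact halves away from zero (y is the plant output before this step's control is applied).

(exact arithmetic carried between steps; '≈' marks a value shown rounded to 6 d.p. or computed from one; I and e_prev carry over from the previous line; the table rounds u and y to 3 d.p., halves away from zero)
n=0: y=0, sp=-2, e=sp−y=-2; I=-2, D=e−e_prev=-2; u=0·(-2)+0·(-2)+1/2·(-2)=-1; next y=-4/5·0+3/4·(-1)=-0.75
n=1: y=-0.75, sp=-2, e=sp−y=-1.25; I=-3.25, D=e−e_prev=0.75; u=0·(-1.25)+0·(-3.25)+1/2·0.75=0.375; next y=-4/5·(-0.75)+3/4·0.375=0.88125
n=2: y=0.88125, sp=-2, e=sp−y=-2.88125; I=-6.13125, D=e−e_prev=-1.63125; u=0·(-2.88125)+0·(-6.13125)+1/2·(-1.63125)=-0.815625; next y=-4/5·0.88125+3/4·(-0.815625)≈-1.316719
n=3: y≈-1.316719, sp=-3, e=sp−y≈-1.683281; I≈-7.814531, D=e−e_prev≈1.197969; u=0·(-1.683281)+0·(-7.814531)+1/2·1.197969≈0.598984; next y=-4/5·(-1.316719)+3/4·0.598984≈1.502613
n=4: y≈1.502613, sp=-3, e=sp−y≈-4.502613; I≈-12.317145, D=e−e_prev≈-2.819332; u=0·(-4.502613)+0·(-12.317145)+1/2·(-2.819332)≈-1.409666; next y=-4/5·1.502613+3/4·(-1.409666)≈-2.259340
n=5: y≈-2.259340, sp=-3, e=sp−y≈-0.740660; I≈-13.057804, D=e−e_prev≈3.761953; u=0·(-0.740660)+0·(-13.057804)+1/2·3.761953≈1.880977; next y=-4/5·(-2.259340)+3/4·1.880977≈3.218205
n=6: y≈3.218205, sp=-3, e=sp−y≈-6.218205; I≈-19.276009, D=e−e_prev≈-5.477545; u=0·(-6.218205)+0·(-19.276009)+1/2·(-5.477545)≈-2.738772; next y=-4/5·3.218205+3/4·(-2.738772)≈-4.628643
n=7: y≈-4.628643, sp=-3, e=sp−y≈1.628643; I≈-17.647366, D=e−e_prev≈7.846848; u=0·1.628643+0·(-17.647366)+1/2·7.846848≈3.923424; next y=-4/5·(-4.628643)+3/4·3.923424≈6.645482
n=8: y≈6.645482, sp=-3, e=sp−y≈-9.645482; I≈-27.292848, D=e−e_prev≈-11.274125; u=0·(-9.645482)+0·(-27.292848)+1/2·(-11.274125)≈-5.637063; next y=-4/5·6.645482+3/4·(-5.637063)≈-9.544183
n=9: y≈-9.544183, sp=-3, e=sp−y≈6.544183; I≈-20.748666, D=e−e_prev≈16.189665; u=0·6.544183+0·(-20.748666)+1/2·16.189665≈8.094833; next y=-4/5·(-9.544183)+3/4·8.094833≈13.706471
n=10: y≈13.706471, sp=-3, e=sp−y≈-16.706471; I≈-37.455136, D=e−e_prev≈-23.250653; u=0·(-16.706471)+0·(-37.455136)+1/2·(-23.250653)≈-11.625327; next y=-4/5·13.706471+3/4·(-11.625327)≈-19.684172
n=11: y≈-19.684172, sp=-3, e=sp−y≈16.684172; I≈-20.770965, D=e−e_prev≈33.390642; u=0·16.684172+0·(-20.770965)+1/2·33.390642≈16.695321; next y=-4/5·(-19.684172)+3/4·16.695321≈28.268828
n=12: y≈28.268828, sp=-3, e=sp−y≈-31.268828; I≈-52.039793, D=e−e_prev≈-47.953000; u=0·(-31.268828)+0·(-52.039793)+1/2·(-47.953000)≈-23.976500; next y=-4/5·28.268828+3/4·(-23.976500)≈-40.597437
n=13: y≈-40.597437, sp=-3, e=sp−y≈37.597437; I≈-14.442355, D=e−e_prev≈68.866265; u=0·37.597437+0·(-14.442355)+1/2·68.866265≈34.433133; next y=-4/5·(-40.597437)+3/4·34.433133≈58.302799

0 -2 -1.000 0.000
1 -2 0.375 -0.750
2 -2 -0.816 0.881
3 -3 0.599 -1.317
4 -3 -1.410 1.503
5 -3 1.881 -2.259
6 -3 -2.739 3.218
7 -3 3.923 -4.629
8 -3 -5.637 6.645
9 -3 8.095 -9.544
10 -3 -11.625 13.706
11 -3 16.695 -19.684
12 -3 -23.976 28.269
13 -3 34.433 -40.597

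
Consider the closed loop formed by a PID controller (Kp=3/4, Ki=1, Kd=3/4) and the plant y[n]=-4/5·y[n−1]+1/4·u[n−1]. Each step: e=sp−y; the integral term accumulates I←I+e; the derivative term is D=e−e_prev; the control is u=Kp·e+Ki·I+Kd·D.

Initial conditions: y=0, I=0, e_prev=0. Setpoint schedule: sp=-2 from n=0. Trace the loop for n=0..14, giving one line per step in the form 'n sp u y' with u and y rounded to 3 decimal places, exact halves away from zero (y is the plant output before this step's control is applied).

(exact arithmetic carried between steps; '≈' marks a value shown rounded to 6 d.p. or computed from one; I and e_prev carry over from the previous line; the table rounds u and y to 3 d.p., halves away from zero)
n=0: y=0, sp=-2, e=sp−y=-2; I=-2, D=e−e_prev=-2; u=3/4·(-2)+1·(-2)+3/4·(-2)=-5; next y=-4/5·0+1/4·(-5)=-1.25
n=1: y=-1.25, sp=-2, e=sp−y=-0.75; I=-2.75, D=e−e_prev=1.25; u=3/4·(-0.75)+1·(-2.75)+3/4·1.25=-2.375; next y=-4/5·(-1.25)+1/4·(-2.375)=0.40625
n=2: y=0.40625, sp=-2, e=sp−y=-2.40625; I=-5.15625, D=e−e_prev=-1.65625; u=3/4·(-2.40625)+1·(-5.15625)+3/4·(-1.65625)=-8.203125; next y=-4/5·0.40625+1/4·(-8.203125)≈-2.375781
n=3: y≈-2.375781, sp=-2, e=sp−y≈0.375781; I≈-4.780469, D=e−e_prev≈2.782031; u=3/4·0.375781+1·(-4.780469)+3/4·2.782031≈-2.412109; next y=-4/5·(-2.375781)+1/4·(-2.412109)≈1.297598
n=4: y≈1.297598, sp=-2, e=sp−y≈-3.297598; I≈-8.078066, D=e−e_prev≈-3.673379; u=3/4·(-3.297598)+1·(-8.078066)+3/4·(-3.673379)≈-13.306299; next y=-4/5·1.297598+1/4·(-13.306299)≈-4.364653
n=5: y≈-4.364653, sp=-2, e=sp−y≈2.364653; I≈-5.713414, D=e−e_prev≈5.662250; u=3/4·2.364653+1·(-5.713414)+3/4·5.662250≈0.306764; next y=-4/5·(-4.364653)+1/4·0.306764≈3.568413
n=6: y≈3.568413, sp=-2, e=sp−y≈-5.568413; I≈-11.281827, D=e−e_prev≈-7.933066; u=3/4·(-5.568413)+1·(-11.281827)+3/4·(-7.933066)≈-21.407936; next y=-4/5·3.568413+1/4·(-21.407936)≈-8.206715
n=7: y≈-8.206715, sp=-2, e=sp−y≈6.206715; I≈-5.075112, D=e−e_prev≈11.775128; u=3/4·6.206715+1·(-5.075112)+3/4·11.775128≈8.411270; next y=-4/5·(-8.206715)+1/4·8.411270≈8.668189
n=8: y≈8.668189, sp=-2, e=sp−y≈-10.668189; I≈-15.743301, D=e−e_prev≈-16.874904; u=3/4·(-10.668189)+1·(-15.743301)+3/4·(-16.874904)≈-36.400621; next y=-4/5·8.668189+1/4·(-36.400621)≈-16.034707
n=9: y≈-16.034707, sp=-2, e=sp−y≈14.034707; I≈-1.708595, D=e−e_prev≈24.702896; u=3/4·14.034707+1·(-1.708595)+3/4·24.702896≈27.344607; next y=-4/5·(-16.034707)+1/4·27.344607≈19.663917
n=10: y≈19.663917, sp=-2, e=sp−y≈-21.663917; I≈-23.372512, D=e−e_prev≈-35.698624; u=3/4·(-21.663917)+1·(-23.372512)+3/4·(-35.698624)≈-66.394417; next y=-4/5·19.663917+1/4·(-66.394417)≈-32.329738
n=11: y≈-32.329738, sp=-2, e=sp−y≈30.329738; I≈6.957226, D=e−e_prev≈51.993655; u=3/4·30.329738+1·6.957226+3/4·51.993655≈68.699771; next y=-4/5·(-32.329738)+1/4·68.699771≈43.038733
n=12: y≈43.038733, sp=-2, e=sp−y≈-45.038733; I≈-38.081507, D=e−e_prev≈-75.368471; u=3/4·(-45.038733)+1·(-38.081507)+3/4·(-75.368471)≈-128.386910; next y=-4/5·43.038733+1/4·(-128.386910)≈-66.527714
n=13: y≈-66.527714, sp=-2, e=sp−y≈64.527714; I≈26.446207, D=e−e_prev≈109.566447; u=3/4·64.527714+1·26.446207+3/4·109.566447≈157.016828; next y=-4/5·(-66.527714)+1/4·157.016828≈92.476378
n=14: y≈92.476378, sp=-2, e=sp−y≈-94.476378; I≈-68.030171, D=e−e_prev≈-159.004092; u=3/4·(-94.476378)+1·(-68.030171)+3/4·(-159.004092)≈-258.140524; next y=-4/5·92.476378+1/4·(-258.140524)≈-138.516234

0 -2 -5.000 0.000
1 -2 -2.375 -1.250
2 -2 -8.203 0.406
3 -2 -2.412 -2.376
4 -2 -13.306 1.298
5 -2 0.307 -4.365
6 -2 -21.408 3.568
7 -2 8.411 -8.207
8 -2 -36.401 8.668
9 -2 27.345 -16.035
10 -2 -66.394 19.664
11 -2 68.700 -32.330
12 -2 -128.387 43.039
13 -2 157.017 -66.528
14 -2 -258.141 92.476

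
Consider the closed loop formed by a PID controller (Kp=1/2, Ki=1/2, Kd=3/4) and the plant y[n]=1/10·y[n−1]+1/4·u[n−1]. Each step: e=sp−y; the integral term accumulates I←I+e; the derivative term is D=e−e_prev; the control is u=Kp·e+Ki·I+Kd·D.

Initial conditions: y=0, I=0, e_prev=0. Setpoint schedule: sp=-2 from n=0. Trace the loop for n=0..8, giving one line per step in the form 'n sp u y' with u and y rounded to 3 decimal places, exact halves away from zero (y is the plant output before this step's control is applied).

(exact arithmetic carried between steps; '≈' marks a value shown rounded to 6 d.p. or computed from one; I and e_prev carry over from the previous line; the table rounds u and y to 3 d.p., halves away from zero)
n=0: y=0, sp=-2, e=sp−y=-2; I=-2, D=e−e_prev=-2; u=1/2·(-2)+1/2·(-2)+3/4·(-2)=-3.5; next y=1/10·0+1/4·(-3.5)=-0.875
n=1: y=-0.875, sp=-2, e=sp−y=-1.125; I=-3.125, D=e−e_prev=0.875; u=1/2·(-1.125)+1/2·(-3.125)+3/4·0.875=-1.46875; next y=1/10·(-0.875)+1/4·(-1.46875)≈-0.454688
n=2: y≈-0.454688, sp=-2, e=sp−y≈-1.545313; I≈-4.670313, D=e−e_prev≈-0.420313; u=1/2·(-1.545313)+1/2·(-4.670313)+3/4·(-0.420313)≈-3.423047; next y=1/10·(-0.454688)+1/4·(-3.423047)≈-0.901230
n=3: y≈-0.901230, sp=-2, e=sp−y≈-1.098770; I≈-5.769082, D=e−e_prev≈0.446543; u=1/2·(-1.098770)+1/2·(-5.769082)+3/4·0.446543≈-3.099019; next y=1/10·(-0.901230)+1/4·(-3.099019)≈-0.864878
n=4: y≈-0.864878, sp=-2, e=sp−y≈-1.135122; I≈-6.904204, D=e−e_prev≈-0.036353; u=1/2·(-1.135122)+1/2·(-6.904204)+3/4·(-0.036353)≈-4.046928; next y=1/10·(-0.864878)+1/4·(-4.046928)≈-1.098220
n=5: y≈-1.098220, sp=-2, e=sp−y≈-0.901780; I≈-7.805985, D=e−e_prev≈0.233342; u=1/2·(-0.901780)+1/2·(-7.805985)+3/4·0.233342≈-4.178876; next y=1/10·(-1.098220)+1/4·(-4.178876)≈-1.154541
n=6: y≈-1.154541, sp=-2, e=sp−y≈-0.845459; I≈-8.651444, D=e−e_prev≈0.056321; u=1/2·(-0.845459)+1/2·(-8.651444)+3/4·0.056321≈-4.706210; next y=1/10·(-1.154541)+1/4·(-4.706210)≈-1.292007
n=7: y≈-1.292007, sp=-2, e=sp−y≈-0.707993; I≈-9.359437, D=e−e_prev≈0.137466; u=1/2·(-0.707993)+1/2·(-9.359437)+3/4·0.137466≈-4.930616; next y=1/10·(-1.292007)+1/4·(-4.930616)≈-1.361855
n=8: y≈-1.361855, sp=-2, e=sp−y≈-0.638145; I≈-9.997582, D=e−e_prev≈0.069848; u=1/2·(-0.638145)+1/2·(-9.997582)+3/4·0.069848≈-5.265478; next y=1/10·(-1.361855)+1/4·(-5.265478)≈-1.452555

0 -2 -3.500 0.000
1 -2 -1.469 -0.875
2 -2 -3.423 -0.455
3 -2 -3.099 -0.901
4 -2 -4.047 -0.865
5 -2 -4.179 -1.098
6 -2 -4.706 -1.155
7 -2 -4.931 -1.292
8 -2 -5.265 -1.362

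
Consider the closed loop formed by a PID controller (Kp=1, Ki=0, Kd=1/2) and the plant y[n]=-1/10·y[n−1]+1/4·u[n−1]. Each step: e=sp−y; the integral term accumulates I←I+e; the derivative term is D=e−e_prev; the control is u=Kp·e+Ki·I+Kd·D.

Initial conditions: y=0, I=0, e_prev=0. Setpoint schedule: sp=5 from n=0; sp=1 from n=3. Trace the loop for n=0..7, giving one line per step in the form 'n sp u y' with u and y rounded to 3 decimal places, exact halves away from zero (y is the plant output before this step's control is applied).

0 5 7.500 0.000
1 5 2.188 1.875
2 5 5.398 0.359
3 1 -2.791 1.314
4 1 2.900 -0.829
5 1 -0.627 0.808
6 1 1.760 -0.237
7 1 0.186 0.464

(exact arithmetic carried between steps; '≈' marks a value shown rounded to 6 d.p. or computed from one; I and e_prev carry over from the previous line; the table rounds u and y to 3 d.p., halves away from zero)
n=0: y=0, sp=5, e=sp−y=5; I=5, D=e−e_prev=5; u=1·5+0·5+1/2·5=7.5; next y=-1/10·0+1/4·7.5=1.875
n=1: y=1.875, sp=5, e=sp−y=3.125; I=8.125, D=e−e_prev=-1.875; u=1·3.125+0·8.125+1/2·(-1.875)=2.1875; next y=-1/10·1.875+1/4·2.1875=0.359375
n=2: y=0.359375, sp=5, e=sp−y=4.640625; I=12.765625, D=e−e_prev=1.515625; u=1·4.640625+0·12.765625+1/2·1.515625≈5.398438; next y=-1/10·0.359375+1/4·5.398438≈1.313672
n=3: y≈1.313672, sp=1, e=sp−y≈-0.313672; I≈12.451953, D=e−e_prev≈-4.954297; u=1·(-0.313672)+0·12.451953+1/2·(-4.954297)≈-2.790820; next y=-1/10·1.313672+1/4·(-2.790820)≈-0.829072
n=4: y≈-0.829072, sp=1, e=sp−y≈1.829072; I≈14.281025, D=e−e_prev≈2.142744; u=1·1.829072+0·14.281025+1/2·2.142744≈2.900444; next y=-1/10·(-0.829072)+1/4·2.900444≈0.808018
n=5: y≈0.808018, sp=1, e=sp−y≈0.191982; I≈14.473007, D=e−e_prev≈-1.637091; u=1·0.191982+0·14.473007+1/2·(-1.637091)≈-0.626564; next y=-1/10·0.808018+1/4·(-0.626564)≈-0.237443
n=6: y≈-0.237443, sp=1, e=sp−y≈1.237443; I≈15.710450, D=e−e_prev≈1.045461; u=1·1.237443+0·15.710450+1/2·1.045461≈1.760173; next y=-1/10·(-0.237443)+1/4·1.760173≈0.463788
n=7: y≈0.463788, sp=1, e=sp−y≈0.536212; I≈16.246662, D=e−e_prev≈-0.701230; u=1·0.536212+0·16.246662+1/2·(-0.701230)≈0.185597; next y=-1/10·0.463788+1/4·0.185597≈0.000021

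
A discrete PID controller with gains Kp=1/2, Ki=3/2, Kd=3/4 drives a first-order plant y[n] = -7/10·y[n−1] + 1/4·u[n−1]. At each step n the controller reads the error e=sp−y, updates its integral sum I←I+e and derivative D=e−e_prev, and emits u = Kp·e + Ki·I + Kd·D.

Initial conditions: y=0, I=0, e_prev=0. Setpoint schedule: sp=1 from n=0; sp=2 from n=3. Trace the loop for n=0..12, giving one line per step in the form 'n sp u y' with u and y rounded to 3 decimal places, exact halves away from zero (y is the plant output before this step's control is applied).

0 1 2.750 0.000
1 1 1.609 0.688
2 1 4.701 -0.079
3 2 4.894 1.231
4 2 8.669 0.362
5 2 6.207 1.914
6 2 12.179 0.212
7 2 6.204 2.896
8 2 16.148 -0.477
9 2 4.004 4.370
10 2 21.763 -2.058
11 2 -1.556 6.882
12 2 31.067 -5.206

(exact arithmetic carried between steps; '≈' marks a value shown rounded to 6 d.p. or computed from one; I and e_prev carry over from the previous line; the table rounds u and y to 3 d.p., halves away from zero)
n=0: y=0, sp=1, e=sp−y=1; I=1, D=e−e_prev=1; u=1/2·1+3/2·1+3/4·1=2.75; next y=-7/10·0+1/4·2.75=0.6875
n=1: y=0.6875, sp=1, e=sp−y=0.3125; I=1.3125, D=e−e_prev=-0.6875; u=1/2·0.3125+3/2·1.3125+3/4·(-0.6875)=1.609375; next y=-7/10·0.6875+1/4·1.609375≈-0.078906
n=2: y≈-0.078906, sp=1, e=sp−y≈1.078906; I≈2.391406, D=e−e_prev≈0.766406; u=1/2·1.078906+3/2·2.391406+3/4·0.766406≈4.701367; next y=-7/10·(-0.078906)+1/4·4.701367≈1.230576
n=3: y≈1.230576, sp=2, e=sp−y≈0.769424; I≈3.160830, D=e−e_prev≈-0.309482; u=1/2·0.769424+3/2·3.160830+3/4·(-0.309482)≈4.893845; next y=-7/10·1.230576+1/4·4.893845≈0.362058
n=4: y≈0.362058, sp=2, e=sp−y≈1.637942; I≈4.798772, D=e−e_prev≈0.868518; u=1/2·1.637942+3/2·4.798772+3/4·0.868518≈8.668518; next y=-7/10·0.362058+1/4·8.668518≈1.913689
n=5: y≈1.913689, sp=2, e=sp−y≈0.086311; I≈4.885083, D=e−e_prev≈-1.551631; u=1/2·0.086311+3/2·4.885083+3/4·(-1.551631)≈6.207057; next y=-7/10·1.913689+1/4·6.207057≈0.212182
n=6: y≈0.212182, sp=2, e=sp−y≈1.787818; I≈6.672901, D=e−e_prev≈1.701507; u=1/2·1.787818+3/2·6.672901+3/4·1.701507≈12.179391; next y=-7/10·0.212182+1/4·12.179391≈2.896320
n=7: y≈2.896320, sp=2, e=sp−y≈-0.896320; I≈5.776581, D=e−e_prev≈-2.684138; u=1/2·(-0.896320)+3/2·5.776581+3/4·(-2.684138)≈6.203608; next y=-7/10·2.896320+1/4·6.203608≈-0.476522
n=8: y≈-0.476522, sp=2, e=sp−y≈2.476522; I≈8.253103, D=e−e_prev≈3.372842; u=1/2·2.476522+3/2·8.253103+3/4·3.372842≈16.147548; next y=-7/10·(-0.476522)+1/4·16.147548≈4.370452
n=9: y≈4.370452, sp=2, e=sp−y≈-2.370452; I≈5.882651, D=e−e_prev≈-4.846975; u=1/2·(-2.370452)+3/2·5.882651+3/4·(-4.846975)≈4.003519; next y=-7/10·4.370452+1/4·4.003519≈-2.058437
n=10: y≈-2.058437, sp=2, e=sp−y≈4.058437; I≈9.941088, D=e−e_prev≈6.428889; u=1/2·4.058437+3/2·9.941088+3/4·6.428889≈21.762517; next y=-7/10·(-2.058437)+1/4·21.762517≈6.881535
n=11: y≈6.881535, sp=2, e=sp−y≈-4.881535; I≈5.059553, D=e−e_prev≈-8.939972; u=1/2·(-4.881535)+3/2·5.059553+3/4·(-8.939972)≈-1.556418; next y=-7/10·6.881535+1/4·(-1.556418)≈-5.206179
n=12: y≈-5.206179, sp=2, e=sp−y≈7.206179; I≈12.265732, D=e−e_prev≈12.087714; u=1/2·7.206179+3/2·12.265732+3/4·12.087714≈31.067473; next y=-7/10·(-5.206179)+1/4·31.067473≈11.411194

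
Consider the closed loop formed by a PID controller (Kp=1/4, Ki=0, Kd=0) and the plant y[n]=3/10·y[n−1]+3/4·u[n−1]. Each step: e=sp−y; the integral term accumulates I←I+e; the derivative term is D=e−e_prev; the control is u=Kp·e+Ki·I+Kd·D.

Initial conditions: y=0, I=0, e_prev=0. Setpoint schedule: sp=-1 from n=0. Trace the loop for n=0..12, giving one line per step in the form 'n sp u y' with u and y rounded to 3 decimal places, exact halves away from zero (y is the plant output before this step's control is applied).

(exact arithmetic carried between steps; '≈' marks a value shown rounded to 6 d.p. or computed from one; I and e_prev carry over from the previous line; the table rounds u and y to 3 d.p., halves away from zero)
n=0: y=0, sp=-1, e=sp−y=-1; I=-1, D=e−e_prev=-1; u=1/4·(-1)+0·(-1)+0·(-1)=-0.25; next y=3/10·0+3/4·(-0.25)=-0.1875
n=1: y=-0.1875, sp=-1, e=sp−y=-0.8125; I=-1.8125, D=e−e_prev=0.1875; u=1/4·(-0.8125)+0·(-1.8125)+0·0.1875=-0.203125; next y=3/10·(-0.1875)+3/4·(-0.203125)≈-0.208594
n=2: y≈-0.208594, sp=-1, e=sp−y≈-0.791406; I≈-2.603906, D=e−e_prev≈0.021094; u=1/4·(-0.791406)+0·(-2.603906)+0·0.021094≈-0.197852; next y=3/10·(-0.208594)+3/4·(-0.197852)≈-0.210967
n=3: y≈-0.210967, sp=-1, e=sp−y≈-0.789033; I≈-3.392939, D=e−e_prev≈0.002373; u=1/4·(-0.789033)+0·(-3.392939)+0·0.002373≈-0.197258; next y=3/10·(-0.210967)+3/4·(-0.197258)≈-0.211234
n=4: y≈-0.211234, sp=-1, e=sp−y≈-0.788766; I≈-4.181706, D=e−e_prev≈0.000267; u=1/4·(-0.788766)+0·(-4.181706)+0·0.000267≈-0.197192; next y=3/10·(-0.211234)+3/4·(-0.197192)≈-0.211264
n=5: y≈-0.211264, sp=-1, e=sp−y≈-0.788736; I≈-4.970442, D=e−e_prev≈0.000030; u=1/4·(-0.788736)+0·(-4.970442)+0·0.000030≈-0.197184; next y=3/10·(-0.211264)+3/4·(-0.197184)≈-0.211267
n=6: y≈-0.211267, sp=-1, e=sp−y≈-0.788733; I≈-5.759175, D=e−e_prev≈0.000003; u=1/4·(-0.788733)+0·(-5.759175)+0·0.000003≈-0.197183; next y=3/10·(-0.211267)+3/4·(-0.197183)≈-0.211268
n=7: y≈-0.211268, sp=-1, e=sp−y≈-0.788732; I≈-6.547907, D=e−e_prev≈0.000000; u=1/4·(-0.788732)+0·(-6.547907)+0·0.000000≈-0.197183; next y=3/10·(-0.211268)+3/4·(-0.197183)≈-0.211268
n=8: y≈-0.211268, sp=-1, e=sp−y≈-0.788732; I≈-7.336640, D=e−e_prev≈0.000000; u=1/4·(-0.788732)+0·(-7.336640)+0·0.000000≈-0.197183; next y=3/10·(-0.211268)+3/4·(-0.197183)≈-0.211268
n=9: y≈-0.211268, sp=-1, e=sp−y≈-0.788732; I≈-8.125372, D=e−e_prev≈0.000000; u=1/4·(-0.788732)+0·(-8.125372)+0·0.000000≈-0.197183; next y=3/10·(-0.211268)+3/4·(-0.197183)≈-0.211268
n=10: y≈-0.211268, sp=-1, e=sp−y≈-0.788732; I≈-8.914104, D=e−e_prev≈0.000000; u=1/4·(-0.788732)+0·(-8.914104)+0·0.000000≈-0.197183; next y=3/10·(-0.211268)+3/4·(-0.197183)≈-0.211268
n=11: y≈-0.211268, sp=-1, e=sp−y≈-0.788732; I≈-9.702837, D=e−e_prev≈0.000000; u=1/4·(-0.788732)+0·(-9.702837)+0·0.000000≈-0.197183; next y=3/10·(-0.211268)+3/4·(-0.197183)≈-0.211268
n=12: y≈-0.211268, sp=-1, e=sp−y≈-0.788732; I≈-10.491569, D=e−e_prev≈0.000000; u=1/4·(-0.788732)+0·(-10.491569)+0·0.000000≈-0.197183; next y=3/10·(-0.211268)+3/4·(-0.197183)≈-0.211268

0 -1 -0.250 0.000
1 -1 -0.203 -0.188
2 -1 -0.198 -0.209
3 -1 -0.197 -0.211
4 -1 -0.197 -0.211
5 -1 -0.197 -0.211
6 -1 -0.197 -0.211
7 -1 -0.197 -0.211
8 -1 -0.197 -0.211
9 -1 -0.197 -0.211
10 -1 -0.197 -0.211
11 -1 -0.197 -0.211
12 -1 -0.197 -0.211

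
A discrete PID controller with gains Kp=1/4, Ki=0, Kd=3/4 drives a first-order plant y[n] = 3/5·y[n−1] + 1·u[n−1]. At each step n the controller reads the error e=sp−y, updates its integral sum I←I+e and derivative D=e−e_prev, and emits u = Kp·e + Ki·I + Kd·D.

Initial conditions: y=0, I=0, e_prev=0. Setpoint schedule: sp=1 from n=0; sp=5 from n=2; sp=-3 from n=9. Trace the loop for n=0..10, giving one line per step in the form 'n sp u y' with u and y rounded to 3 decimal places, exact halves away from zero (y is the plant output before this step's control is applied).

0 1 1.000 0.000
1 1 -0.750 1.000
2 5 5.150 -0.150
3 5 -3.923 5.060
4 5 5.932 -0.887
5 5 -4.814 5.400
6 5 6.874 -1.575
7 5 -5.861 5.930
8 5 8.000 -2.303
9 -3 -15.095 6.618
10 -3 15.338 -11.124

(exact arithmetic carried between steps; '≈' marks a value shown rounded to 6 d.p. or computed from one; I and e_prev carry over from the previous line; the table rounds u and y to 3 d.p., halves away from zero)
n=0: y=0, sp=1, e=sp−y=1; I=1, D=e−e_prev=1; u=1/4·1+0·1+3/4·1=1; next y=3/5·0+1·1=1
n=1: y=1, sp=1, e=sp−y=0; I=1, D=e−e_prev=-1; u=1/4·0+0·1+3/4·(-1)=-0.75; next y=3/5·1+1·(-0.75)=-0.15
n=2: y=-0.15, sp=5, e=sp−y=5.15; I=6.15, D=e−e_prev=5.15; u=1/4·5.15+0·6.15+3/4·5.15=5.15; next y=3/5·(-0.15)+1·5.15=5.06
n=3: y=5.06, sp=5, e=sp−y=-0.06; I=6.09, D=e−e_prev=-5.21; u=1/4·(-0.06)+0·6.09+3/4·(-5.21)=-3.9225; next y=3/5·5.06+1·(-3.9225)=-0.8865
n=4: y=-0.8865, sp=5, e=sp−y=5.8865; I=11.9765, D=e−e_prev=5.9465; u=1/4·5.8865+0·11.9765+3/4·5.9465=5.9315; next y=3/5·(-0.8865)+1·5.9315=5.3996
n=5: y=5.3996, sp=5, e=sp−y=-0.3996; I=11.5769, D=e−e_prev=-6.2861; u=1/4·(-0.3996)+0·11.5769+3/4·(-6.2861)=-4.814475; next y=3/5·5.3996+1·(-4.814475)=-1.574715
n=6: y=-1.574715, sp=5, e=sp−y=6.574715; I=18.151615, D=e−e_prev=6.974315; u=1/4·6.574715+0·18.151615+3/4·6.974315=6.874415; next y=3/5·(-1.574715)+1·6.874415=5.929586
n=7: y=5.929586, sp=5, e=sp−y=-0.929586; I=17.222029, D=e−e_prev=-7.504301; u=1/4·(-0.929586)+0·17.222029+3/4·(-7.504301)≈-5.860622; next y=3/5·5.929586+1·(-5.860622)≈-2.302871
n=8: y≈-2.302871, sp=5, e=sp−y≈7.302871; I≈24.524900, D=e−e_prev≈8.232457; u=1/4·7.302871+0·24.524900+3/4·8.232457≈8.000060; next y=3/5·(-2.302871)+1·8.000060≈6.618338
n=9: y≈6.618338, sp=-3, e=sp−y≈-9.618338; I≈14.906562, D=e−e_prev≈-16.921208; u=1/4·(-9.618338)+0·14.906562+3/4·(-16.921208)≈-15.095491; next y=3/5·6.618338+1·(-15.095491)≈-11.124488
n=10: y≈-11.124488, sp=-3, e=sp−y≈8.124488; I≈23.031050, D=e−e_prev≈17.742826; u=1/4·8.124488+0·23.031050+3/4·17.742826≈15.338241; next y=3/5·(-11.124488)+1·15.338241≈8.663549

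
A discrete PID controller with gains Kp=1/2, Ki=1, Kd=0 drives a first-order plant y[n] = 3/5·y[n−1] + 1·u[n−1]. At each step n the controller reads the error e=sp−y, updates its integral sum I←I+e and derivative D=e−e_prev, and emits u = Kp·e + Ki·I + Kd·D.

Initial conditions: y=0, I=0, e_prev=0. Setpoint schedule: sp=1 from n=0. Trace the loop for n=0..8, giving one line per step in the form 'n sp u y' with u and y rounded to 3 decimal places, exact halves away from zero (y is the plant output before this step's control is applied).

(exact arithmetic carried between steps; '≈' marks a value shown rounded to 6 d.p. or computed from one; I and e_prev carry over from the previous line; the table rounds u and y to 3 d.p., halves away from zero)
n=0: y=0, sp=1, e=sp−y=1; I=1, D=e−e_prev=1; u=1/2·1+1·1+0·1=1.5; next y=3/5·0+1·1.5=1.5
n=1: y=1.5, sp=1, e=sp−y=-0.5; I=0.5, D=e−e_prev=-1.5; u=1/2·(-0.5)+1·0.5+0·(-1.5)=0.25; next y=3/5·1.5+1·0.25=1.15
n=2: y=1.15, sp=1, e=sp−y=-0.15; I=0.35, D=e−e_prev=0.35; u=1/2·(-0.15)+1·0.35+0·0.35=0.275; next y=3/5·1.15+1·0.275=0.965
n=3: y=0.965, sp=1, e=sp−y=0.035; I=0.385, D=e−e_prev=0.185; u=1/2·0.035+1·0.385+0·0.185=0.4025; next y=3/5·0.965+1·0.4025=0.9815
n=4: y=0.9815, sp=1, e=sp−y=0.0185; I=0.4035, D=e−e_prev=-0.0165; u=1/2·0.0185+1·0.4035+0·(-0.0165)=0.41275; next y=3/5·0.9815+1·0.41275=1.00165
n=5: y=1.00165, sp=1, e=sp−y=-0.00165; I=0.40185, D=e−e_prev=-0.02015; u=1/2·(-0.00165)+1·0.40185+0·(-0.02015)=0.401025; next y=3/5·1.00165+1·0.401025=1.002015
n=6: y=1.002015, sp=1, e=sp−y=-0.002015; I=0.399835, D=e−e_prev=-0.000365; u=1/2·(-0.002015)+1·0.399835+0·(-0.000365)≈0.398828; next y=3/5·1.002015+1·0.398828≈1.000037
n=7: y≈1.000037, sp=1, e=sp−y≈-0.000037; I≈0.399799, D=e−e_prev≈0.001979; u=1/2·(-0.000037)+1·0.399799+0·0.001979≈0.399780; next y=3/5·1.000037+1·0.399780≈0.999802
n=8: y≈0.999802, sp=1, e=sp−y≈0.000198; I≈0.399996, D=e−e_prev≈0.000234; u=1/2·0.000198+1·0.399996+0·0.000234≈0.400095; next y=3/5·0.999802+1·0.400095≈0.999977

0 1 1.500 0.000
1 1 0.250 1.500
2 1 0.275 1.150
3 1 0.403 0.965
4 1 0.413 0.982
5 1 0.401 1.002
6 1 0.399 1.002
7 1 0.400 1.000
8 1 0.400 1.000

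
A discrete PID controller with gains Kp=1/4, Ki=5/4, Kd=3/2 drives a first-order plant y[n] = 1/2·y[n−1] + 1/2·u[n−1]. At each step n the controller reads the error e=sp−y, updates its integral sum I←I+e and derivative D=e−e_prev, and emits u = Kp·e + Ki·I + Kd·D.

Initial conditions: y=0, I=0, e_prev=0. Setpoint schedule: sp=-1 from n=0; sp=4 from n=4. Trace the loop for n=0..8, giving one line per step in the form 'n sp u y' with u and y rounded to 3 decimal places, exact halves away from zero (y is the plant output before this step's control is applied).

0 -1 -3.000 0.000
1 -1 1.750 -1.500
2 -1 -4.750 0.125
3 -1 3.594 -2.313
4 4 7.719 0.641
5 4 -1.770 4.180
6 4 12.238 1.205
7 4 -5.280 6.722
8 4 17.595 0.721

(exact arithmetic carried between steps; '≈' marks a value shown rounded to 6 d.p. or computed from one; I and e_prev carry over from the previous line; the table rounds u and y to 3 d.p., halves away from zero)
n=0: y=0, sp=-1, e=sp−y=-1; I=-1, D=e−e_prev=-1; u=1/4·(-1)+5/4·(-1)+3/2·(-1)=-3; next y=1/2·0+1/2·(-3)=-1.5
n=1: y=-1.5, sp=-1, e=sp−y=0.5; I=-0.5, D=e−e_prev=1.5; u=1/4·0.5+5/4·(-0.5)+3/2·1.5=1.75; next y=1/2·(-1.5)+1/2·1.75=0.125
n=2: y=0.125, sp=-1, e=sp−y=-1.125; I=-1.625, D=e−e_prev=-1.625; u=1/4·(-1.125)+5/4·(-1.625)+3/2·(-1.625)=-4.75; next y=1/2·0.125+1/2·(-4.75)=-2.3125
n=3: y=-2.3125, sp=-1, e=sp−y=1.3125; I=-0.3125, D=e−e_prev=2.4375; u=1/4·1.3125+5/4·(-0.3125)+3/2·2.4375=3.59375; next y=1/2·(-2.3125)+1/2·3.59375=0.640625
n=4: y=0.640625, sp=4, e=sp−y=3.359375; I=3.046875, D=e−e_prev=2.046875; u=1/4·3.359375+5/4·3.046875+3/2·2.046875=7.71875; next y=1/2·0.640625+1/2·7.71875≈4.179688
n=5: y≈4.179688, sp=4, e=sp−y≈-0.179688; I≈2.867188, D=e−e_prev≈-3.539063; u=1/4·(-0.179688)+5/4·2.867188+3/2·(-3.539063)≈-1.769531; next y=1/2·4.179688+1/2·(-1.769531)≈1.205078
n=6: y≈1.205078, sp=4, e=sp−y≈2.794922; I≈5.662109, D=e−e_prev≈2.974609; u=1/4·2.794922+5/4·5.662109+3/2·2.974609≈12.238281; next y=1/2·1.205078+1/2·12.238281≈6.721680
n=7: y≈6.721680, sp=4, e=sp−y≈-2.721680; I≈2.940430, D=e−e_prev≈-5.516602; u=1/4·(-2.721680)+5/4·2.940430+3/2·(-5.516602)≈-5.279785; next y=1/2·6.721680+1/2·(-5.279785)≈0.720947
n=8: y≈0.720947, sp=4, e=sp−y≈3.279053; I≈6.219482, D=e−e_prev≈6.000732; u=1/4·3.279053+5/4·6.219482+3/2·6.000732≈17.595215; next y=1/2·0.720947+1/2·17.595215≈9.158081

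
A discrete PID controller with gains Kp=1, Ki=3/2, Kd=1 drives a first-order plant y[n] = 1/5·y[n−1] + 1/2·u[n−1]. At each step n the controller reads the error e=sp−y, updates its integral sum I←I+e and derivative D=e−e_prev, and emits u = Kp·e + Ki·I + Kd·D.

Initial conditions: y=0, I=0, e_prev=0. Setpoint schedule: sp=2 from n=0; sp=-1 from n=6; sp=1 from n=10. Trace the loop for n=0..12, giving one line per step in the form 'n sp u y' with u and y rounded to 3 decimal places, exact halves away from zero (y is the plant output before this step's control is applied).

0 2 7.000 0.000
1 2 -4.250 3.500
2 2 14.238 -1.425
3 2 -14.456 6.834
4 2 30.984 -5.861
5 2 -40.552 14.320
6 -1 61.711 -17.412
7 -1 -99.152 27.373
8 -1 153.234 -44.101
9 -1 -245.232 67.797
10 1 389.458 -109.056
11 1 -611.220 172.918
12 1 966.682 -271.026

(exact arithmetic carried between steps; '≈' marks a value shown rounded to 6 d.p. or computed from one; I and e_prev carry over from the previous line; the table rounds u and y to 3 d.p., halves away from zero)
n=0: y=0, sp=2, e=sp−y=2; I=2, D=e−e_prev=2; u=1·2+3/2·2+1·2=7; next y=1/5·0+1/2·7=3.5
n=1: y=3.5, sp=2, e=sp−y=-1.5; I=0.5, D=e−e_prev=-3.5; u=1·(-1.5)+3/2·0.5+1·(-3.5)=-4.25; next y=1/5·3.5+1/2·(-4.25)=-1.425
n=2: y=-1.425, sp=2, e=sp−y=3.425; I=3.925, D=e−e_prev=4.925; u=1·3.425+3/2·3.925+1·4.925=14.2375; next y=1/5·(-1.425)+1/2·14.2375=6.83375
n=3: y=6.83375, sp=2, e=sp−y=-4.83375; I=-0.90875, D=e−e_prev=-8.25875; u=1·(-4.83375)+3/2·(-0.90875)+1·(-8.25875)=-14.455625; next y=1/5·6.83375+1/2·(-14.455625)≈-5.861063
n=4: y≈-5.861063, sp=2, e=sp−y≈7.861063; I≈6.952313, D=e−e_prev≈12.694813; u=1·7.861063+3/2·6.952313+1·12.694813≈30.984344; next y=1/5·(-5.861063)+1/2·30.984344≈14.319959
n=5: y≈14.319959, sp=2, e=sp−y≈-12.319959; I≈-5.367647, D=e−e_prev≈-20.181022; u=1·(-12.319959)+3/2·(-5.367647)+1·(-20.181022)≈-40.552452; next y=1/5·14.319959+1/2·(-40.552452)≈-17.412234
n=6: y≈-17.412234, sp=-1, e=sp−y≈16.412234; I≈11.044587, D=e−e_prev≈28.732193; u=1·16.412234+3/2·11.044587+1·28.732193≈61.711308; next y=1/5·(-17.412234)+1/2·61.711308≈27.373207
n=7: y≈27.373207, sp=-1, e=sp−y≈-28.373207; I≈-17.328620, D=e−e_prev≈-44.785441; u=1·(-28.373207)+3/2·(-17.328620)+1·(-44.785441)≈-99.151578; next y=1/5·27.373207+1/2·(-99.151578)≈-44.101148
n=8: y≈-44.101148, sp=-1, e=sp−y≈43.101148; I≈25.772528, D=e−e_prev≈71.474355; u=1·43.101148+3/2·25.772528+1·71.474355≈153.234294; next y=1/5·(-44.101148)+1/2·153.234294≈67.796917
n=9: y≈67.796917, sp=-1, e=sp−y≈-68.796917; I≈-43.024390, D=e−e_prev≈-111.898065; u=1·(-68.796917)+3/2·(-43.024390)+1·(-111.898065)≈-245.231567; next y=1/5·67.796917+1/2·(-245.231567)≈-109.056400
n=10: y≈-109.056400, sp=1, e=sp−y≈110.056400; I≈67.032010, D=e−e_prev≈178.853317; u=1·110.056400+3/2·67.032010+1·178.853317≈389.457733; next y=1/5·(-109.056400)+1/2·389.457733≈172.917586
n=11: y≈172.917586, sp=1, e=sp−y≈-171.917586; I≈-104.885576, D=e−e_prev≈-281.973987; u=1·(-171.917586)+3/2·(-104.885576)+1·(-281.973987)≈-611.219937; next y=1/5·172.917586+1/2·(-611.219937)≈-271.026451
n=12: y≈-271.026451, sp=1, e=sp−y≈272.026451; I≈167.140875, D=e−e_prev≈443.944038; u=1·272.026451+3/2·167.140875+1·443.944038≈966.681802; next y=1/5·(-271.026451)+1/2·966.681802≈429.135611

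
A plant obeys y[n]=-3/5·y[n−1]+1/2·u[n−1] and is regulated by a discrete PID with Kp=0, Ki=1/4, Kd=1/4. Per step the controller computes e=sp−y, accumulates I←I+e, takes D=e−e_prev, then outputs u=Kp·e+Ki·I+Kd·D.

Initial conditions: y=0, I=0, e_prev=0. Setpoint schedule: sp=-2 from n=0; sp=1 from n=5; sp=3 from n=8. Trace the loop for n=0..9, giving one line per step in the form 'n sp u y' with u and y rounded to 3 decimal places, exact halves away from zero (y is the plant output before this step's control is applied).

(exact arithmetic carried between steps; '≈' marks a value shown rounded to 6 d.p. or computed from one; I and e_prev carry over from the previous line; the table rounds u and y to 3 d.p., halves away from zero)
n=0: y=0, sp=-2, e=sp−y=-2; I=-2, D=e−e_prev=-2; u=0·(-2)+1/4·(-2)+1/4·(-2)=-1; next y=-3/5·0+1/2·(-1)=-0.5
n=1: y=-0.5, sp=-2, e=sp−y=-1.5; I=-3.5, D=e−e_prev=0.5; u=0·(-1.5)+1/4·(-3.5)+1/4·0.5=-0.75; next y=-3/5·(-0.5)+1/2·(-0.75)=-0.075
n=2: y=-0.075, sp=-2, e=sp−y=-1.925; I=-5.425, D=e−e_prev=-0.425; u=0·(-1.925)+1/4·(-5.425)+1/4·(-0.425)=-1.4625; next y=-3/5·(-0.075)+1/2·(-1.4625)=-0.68625
n=3: y=-0.68625, sp=-2, e=sp−y=-1.31375; I=-6.73875, D=e−e_prev=0.61125; u=0·(-1.31375)+1/4·(-6.73875)+1/4·0.61125=-1.531875; next y=-3/5·(-0.68625)+1/2·(-1.531875)≈-0.354188
n=4: y≈-0.354188, sp=-2, e=sp−y≈-1.645813; I≈-8.384563, D=e−e_prev≈-0.332063; u=0·(-1.645813)+1/4·(-8.384563)+1/4·(-0.332063)≈-2.179156; next y=-3/5·(-0.354188)+1/2·(-2.179156)≈-0.877066
n=5: y≈-0.877066, sp=1, e=sp−y≈1.877066; I≈-6.507497, D=e−e_prev≈3.522878; u=0·1.877066+1/4·(-6.507497)+1/4·3.522878≈-0.746155; next y=-3/5·(-0.877066)+1/2·(-0.746155)≈0.153162
n=6: y≈0.153162, sp=1, e=sp−y≈0.846838; I≈-5.660659, D=e−e_prev≈-1.030228; u=0·0.846838+1/4·(-5.660659)+1/4·(-1.030228)≈-1.672722; next y=-3/5·0.153162+1/2·(-1.672722)≈-0.928258
n=7: y≈-0.928258, sp=1, e=sp−y≈1.928258; I≈-3.732401, D=e−e_prev≈1.081420; u=0·1.928258+1/4·(-3.732401)+1/4·1.081420≈-0.662745; next y=-3/5·(-0.928258)+1/2·(-0.662745)≈0.225582
n=8: y≈0.225582, sp=3, e=sp−y≈2.774418; I≈-0.957983, D=e−e_prev≈0.846160; u=0·2.774418+1/4·(-0.957983)+1/4·0.846160≈-0.027956; next y=-3/5·0.225582+1/2·(-0.027956)≈-0.149327
n=9: y≈-0.149327, sp=3, e=sp−y≈3.149327; I≈2.191344, D=e−e_prev≈0.374909; u=0·3.149327+1/4·2.191344+1/4·0.374909≈0.641563; next y=-3/5·(-0.149327)+1/2·0.641563≈0.410378

0 -2 -1.000 0.000
1 -2 -0.750 -0.500
2 -2 -1.463 -0.075
3 -2 -1.532 -0.686
4 -2 -2.179 -0.354
5 1 -0.746 -0.877
6 1 -1.673 0.153
7 1 -0.663 -0.928
8 3 -0.028 0.226
9 3 0.642 -0.149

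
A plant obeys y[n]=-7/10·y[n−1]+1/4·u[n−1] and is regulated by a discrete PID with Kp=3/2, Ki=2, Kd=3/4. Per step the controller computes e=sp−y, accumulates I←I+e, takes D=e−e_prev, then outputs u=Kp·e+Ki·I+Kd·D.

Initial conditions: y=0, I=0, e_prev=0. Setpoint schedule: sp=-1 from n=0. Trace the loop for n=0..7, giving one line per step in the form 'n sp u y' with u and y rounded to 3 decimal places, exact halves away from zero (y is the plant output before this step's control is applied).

0 -1 -4.250 0.000
1 -1 -0.984 -1.063
2 -1 -8.287 0.498
3 -1 2.288 -2.420
4 -1 -16.976 2.266
5 -1 14.416 -5.830
6 -1 -39.437 7.685
7 -1 50.757 -15.239

(exact arithmetic carried between steps; '≈' marks a value shown rounded to 6 d.p. or computed from one; I and e_prev carry over from the previous line; the table rounds u and y to 3 d.p., halves away from zero)
n=0: y=0, sp=-1, e=sp−y=-1; I=-1, D=e−e_prev=-1; u=3/2·(-1)+2·(-1)+3/4·(-1)=-4.25; next y=-7/10·0+1/4·(-4.25)=-1.0625
n=1: y=-1.0625, sp=-1, e=sp−y=0.0625; I=-0.9375, D=e−e_prev=1.0625; u=3/2·0.0625+2·(-0.9375)+3/4·1.0625=-0.984375; next y=-7/10·(-1.0625)+1/4·(-0.984375)≈0.497656
n=2: y≈0.497656, sp=-1, e=sp−y≈-1.497656; I≈-2.435156, D=e−e_prev≈-1.560156; u=3/2·(-1.497656)+2·(-2.435156)+3/4·(-1.560156)≈-8.286914; next y=-7/10·0.497656+1/4·(-8.286914)≈-2.420088
n=3: y≈-2.420088, sp=-1, e=sp−y≈1.420088; I≈-1.015068, D=e−e_prev≈2.917744; u=3/2·1.420088+2·(-1.015068)+3/4·2.917744≈2.288303; next y=-7/10·(-2.420088)+1/4·2.288303≈2.266137
n=4: y≈2.266137, sp=-1, e=sp−y≈-3.266137; I≈-4.281206, D=e−e_prev≈-4.686225; u=3/2·(-3.266137)+2·(-4.281206)+3/4·(-4.686225)≈-16.976286; next y=-7/10·2.266137+1/4·(-16.976286)≈-5.830368
n=5: y≈-5.830368, sp=-1, e=sp−y≈4.830368; I≈0.549162, D=e−e_prev≈8.096505; u=3/2·4.830368+2·0.549162+3/4·8.096505≈14.416254; next y=-7/10·(-5.830368)+1/4·14.416254≈7.685321
n=6: y≈7.685321, sp=-1, e=sp−y≈-8.685321; I≈-8.136159, D=e−e_prev≈-13.515689; u=3/2·(-8.685321)+2·(-8.136159)+3/4·(-13.515689)≈-39.437066; next y=-7/10·7.685321+1/4·(-39.437066)≈-15.238991
n=7: y≈-15.238991, sp=-1, e=sp−y≈14.238991; I≈6.102832, D=e−e_prev≈22.924312; u=3/2·14.238991+2·6.102832+3/4·22.924312≈50.757385; next y=-7/10·(-15.238991)+1/4·50.757385≈23.356640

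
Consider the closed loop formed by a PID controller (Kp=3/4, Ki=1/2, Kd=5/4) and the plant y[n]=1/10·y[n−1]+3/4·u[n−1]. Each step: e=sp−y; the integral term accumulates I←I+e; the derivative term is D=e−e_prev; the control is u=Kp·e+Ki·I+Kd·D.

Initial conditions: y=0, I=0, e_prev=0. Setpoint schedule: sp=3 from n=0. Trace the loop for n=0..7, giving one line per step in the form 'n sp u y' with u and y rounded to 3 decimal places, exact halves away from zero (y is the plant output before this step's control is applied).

(exact arithmetic carried between steps; '≈' marks a value shown rounded to 6 d.p. or computed from one; I and e_prev carry over from the previous line; the table rounds u and y to 3 d.p., halves away from zero)
n=0: y=0, sp=3, e=sp−y=3; I=3, D=e−e_prev=3; u=3/4·3+1/2·3+5/4·3=7.5; next y=1/10·0+3/4·7.5=5.625
n=1: y=5.625, sp=3, e=sp−y=-2.625; I=0.375, D=e−e_prev=-5.625; u=3/4·(-2.625)+1/2·0.375+5/4·(-5.625)=-8.8125; next y=1/10·5.625+3/4·(-8.8125)=-6.046875
n=2: y=-6.046875, sp=3, e=sp−y=9.046875; I=9.421875, D=e−e_prev=11.671875; u=3/4·9.046875+1/2·9.421875+5/4·11.671875≈26.085938; next y=1/10·(-6.046875)+3/4·26.085938≈18.959766
n=3: y≈18.959766, sp=3, e=sp−y≈-15.959766; I≈-6.537891, D=e−e_prev≈-25.006641; u=3/4·(-15.959766)+1/2·(-6.537891)+5/4·(-25.006641)≈-46.497070; next y=1/10·18.959766+3/4·(-46.497070)≈-32.976826
n=4: y≈-32.976826, sp=3, e=sp−y≈35.976826; I≈29.438936, D=e−e_prev≈51.936592; u=3/4·35.976826+1/2·29.438936+5/4·51.936592≈106.622827; next y=1/10·(-32.976826)+3/4·106.622827≈76.669438
n=5: y≈76.669438, sp=3, e=sp−y≈-73.669438; I≈-44.230502, D=e−e_prev≈-109.646264; u=3/4·(-73.669438)+1/2·(-44.230502)+5/4·(-109.646264)≈-214.425159; next y=1/10·76.669438+3/4·(-214.425159)≈-153.151926
n=6: y≈-153.151926, sp=3, e=sp−y≈156.151926; I≈111.921424, D=e−e_prev≈229.821363; u=3/4·156.151926+1/2·111.921424+5/4·229.821363≈460.351360; next y=1/10·(-153.151926)+3/4·460.351360≈329.948328
n=7: y≈329.948328, sp=3, e=sp−y≈-326.948328; I≈-215.026904, D=e−e_prev≈-483.100253; u=3/4·(-326.948328)+1/2·(-215.026904)+5/4·(-483.100253)≈-956.600015; next y=1/10·329.948328+3/4·(-956.600015)≈-684.455178

0 3 7.500 0.000
1 3 -8.813 5.625
2 3 26.086 -6.047
3 3 -46.497 18.960
4 3 106.623 -32.977
5 3 -214.425 76.669
6 3 460.351 -153.152
7 3 -956.600 329.948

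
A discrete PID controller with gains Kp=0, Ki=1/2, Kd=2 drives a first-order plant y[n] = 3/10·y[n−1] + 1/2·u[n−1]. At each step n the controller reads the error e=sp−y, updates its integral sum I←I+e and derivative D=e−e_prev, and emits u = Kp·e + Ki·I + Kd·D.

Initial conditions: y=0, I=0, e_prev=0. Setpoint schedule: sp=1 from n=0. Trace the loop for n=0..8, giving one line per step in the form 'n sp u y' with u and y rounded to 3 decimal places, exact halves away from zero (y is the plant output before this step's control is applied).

(exact arithmetic carried between steps; '≈' marks a value shown rounded to 6 d.p. or computed from one; I and e_prev carry over from the previous line; the table rounds u and y to 3 d.p., halves away from zero)
n=0: y=0, sp=1, e=sp−y=1; I=1, D=e−e_prev=1; u=0·1+1/2·1+2·1=2.5; next y=3/10·0+1/2·2.5=1.25
n=1: y=1.25, sp=1, e=sp−y=-0.25; I=0.75, D=e−e_prev=-1.25; u=0·(-0.25)+1/2·0.75+2·(-1.25)=-2.125; next y=3/10·1.25+1/2·(-2.125)=-0.6875
n=2: y=-0.6875, sp=1, e=sp−y=1.6875; I=2.4375, D=e−e_prev=1.9375; u=0·1.6875+1/2·2.4375+2·1.9375=5.09375; next y=3/10·(-0.6875)+1/2·5.09375=2.340625
n=3: y=2.340625, sp=1, e=sp−y=-1.340625; I=1.096875, D=e−e_prev=-3.028125; u=0·(-1.340625)+1/2·1.096875+2·(-3.028125)≈-5.507813; next y=3/10·2.340625+1/2·(-5.507813)≈-2.051719
n=4: y≈-2.051719, sp=1, e=sp−y≈3.051719; I≈4.148594, D=e−e_prev≈4.392344; u=0·3.051719+1/2·4.148594+2·4.392344≈10.858984; next y=3/10·(-2.051719)+1/2·10.858984≈4.813977
n=5: y≈4.813977, sp=1, e=sp−y≈-3.813977; I≈0.334617, D=e−e_prev≈-6.865695; u=0·(-3.813977)+1/2·0.334617+2·(-6.865695)≈-13.564082; next y=3/10·4.813977+1/2·(-13.564082)≈-5.337848
n=6: y≈-5.337848, sp=1, e=sp−y≈6.337848; I≈6.672465, D=e−e_prev≈10.151825; u=0·6.337848+1/2·6.672465+2·10.151825≈23.639882; next y=3/10·(-5.337848)+1/2·23.639882≈10.218587
n=7: y≈10.218587, sp=1, e=sp−y≈-9.218587; I≈-2.546121, D=e−e_prev≈-15.556435; u=0·(-9.218587)+1/2·(-2.546121)+2·(-15.556435)≈-32.385930; next y=3/10·10.218587+1/2·(-32.385930)≈-13.127389
n=8: y≈-13.127389, sp=1, e=sp−y≈14.127389; I≈11.581268, D=e−e_prev≈23.345975; u=0·14.127389+1/2·11.581268+2·23.345975≈52.482585; next y=3/10·(-13.127389)+1/2·52.482585≈22.303076

0 1 2.500 0.000
1 1 -2.125 1.250
2 1 5.094 -0.688
3 1 -5.508 2.341
4 1 10.859 -2.052
5 1 -13.564 4.814
6 1 23.640 -5.338
7 1 -32.386 10.219
8 1 52.483 -13.127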